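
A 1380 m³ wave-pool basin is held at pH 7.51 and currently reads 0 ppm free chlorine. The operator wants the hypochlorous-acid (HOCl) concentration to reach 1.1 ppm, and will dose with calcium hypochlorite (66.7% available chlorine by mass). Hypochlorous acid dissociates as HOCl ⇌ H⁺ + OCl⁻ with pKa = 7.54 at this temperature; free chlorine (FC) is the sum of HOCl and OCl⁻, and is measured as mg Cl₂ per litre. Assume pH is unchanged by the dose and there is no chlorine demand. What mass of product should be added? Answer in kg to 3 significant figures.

4.40 kg

Volume: 1380 m³ = 1,380,000 L.
[OCl⁻]/[HOCl] = 10^(pH − pKa) = 10^(7.51 − 7.54) = 0.9333; fraction as HOCl = 1/(1 + 0.9333) = 0.5173.
Free chlorine required for 1.1 ppm HOCl: 1.1 / 0.5173 = 2.127 ppm.
FC to add: 2.127 − 0 = 2.127 mg/L as Cl₂.
Cl₂ equivalent: 2.127 mg/L × 1,380,000 L = 2935 g.
Product at 66.7% available Cl: 2935 / 0.667 = 4400 g.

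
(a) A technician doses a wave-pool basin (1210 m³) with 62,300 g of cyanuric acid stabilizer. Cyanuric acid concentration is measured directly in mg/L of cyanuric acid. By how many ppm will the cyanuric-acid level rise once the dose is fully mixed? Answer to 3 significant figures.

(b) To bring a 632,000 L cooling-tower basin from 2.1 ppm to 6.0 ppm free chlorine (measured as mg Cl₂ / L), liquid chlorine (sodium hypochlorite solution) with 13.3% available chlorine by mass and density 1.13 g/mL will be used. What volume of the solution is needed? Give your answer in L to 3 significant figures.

(a) 51.5 ppm; (b) 16.4 L

(a) Volume: 1210 m³ = 1,210,000 L.
(a) Rise: 62,300 g / 1,210,000 L × 1000 = 51.49 mg/L.

(b) Chlorine deficit: 6.0 − 2.1 = 3.9 ppm = 3.9 mg/L as Cl₂.
(b) Cl₂ equivalent needed: 3.9 mg/L × 632,000 L = 2,465,000 mg = 2465 g.
(b) Product at 13.3% available chlorine: 2465 / 0.133 = 18,530 g.
(b) Volume at density 1.13 g/mL: 18,530 g ÷ 1.13 g/mL = 16,400 mL.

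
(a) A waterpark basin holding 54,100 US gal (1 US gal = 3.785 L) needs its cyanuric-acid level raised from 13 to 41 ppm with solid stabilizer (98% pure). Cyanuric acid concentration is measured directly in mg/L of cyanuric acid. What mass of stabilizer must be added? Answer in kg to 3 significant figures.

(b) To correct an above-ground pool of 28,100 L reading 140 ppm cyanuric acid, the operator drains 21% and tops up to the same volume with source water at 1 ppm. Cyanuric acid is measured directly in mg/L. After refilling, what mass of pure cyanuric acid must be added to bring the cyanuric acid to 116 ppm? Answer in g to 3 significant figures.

(a) Volume: 54,100 US gal × 3.785 L/gal = 204,768 L.
(a) CYA to add: (41 − 13) = 28 mg/L × 204,768 L = 5734 g cyanuric acid.
(a) At 98% purity: 5734 / 0.98 = 5851 g product.

(b) After draining 21% and refilling: 140 × 0.79 + 1 × 0.21 = 110.81 ppm.
(b) Deficit to target: 116 − 110.81 = 5.19 mg/L.
(b) Mass: 5.19 mg/L × 28,100 L = 145.8 g cyanuric acid.

(a) 5.85 kg; (b) 146 g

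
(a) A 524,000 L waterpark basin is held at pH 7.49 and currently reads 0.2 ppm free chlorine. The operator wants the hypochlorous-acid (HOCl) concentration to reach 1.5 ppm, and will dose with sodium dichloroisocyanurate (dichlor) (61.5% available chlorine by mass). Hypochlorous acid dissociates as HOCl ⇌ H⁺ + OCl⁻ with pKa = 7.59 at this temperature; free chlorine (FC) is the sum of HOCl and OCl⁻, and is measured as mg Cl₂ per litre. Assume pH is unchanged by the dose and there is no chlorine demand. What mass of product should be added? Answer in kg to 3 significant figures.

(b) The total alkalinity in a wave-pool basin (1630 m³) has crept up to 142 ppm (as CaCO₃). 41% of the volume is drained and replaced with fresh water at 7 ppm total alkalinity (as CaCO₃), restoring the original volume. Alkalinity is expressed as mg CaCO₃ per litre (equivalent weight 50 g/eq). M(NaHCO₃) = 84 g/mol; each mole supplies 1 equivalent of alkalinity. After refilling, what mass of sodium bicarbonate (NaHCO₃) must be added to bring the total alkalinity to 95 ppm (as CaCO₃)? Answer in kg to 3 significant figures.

(a) 2.12 kg; (b) 22.9 kg

(a) [OCl⁻]/[HOCl] = 10^(pH − pKa) = 10^(7.49 − 7.59) = 0.7943; fraction as HOCl = 1/(1 + 0.7943) = 0.5573.
(a) Free chlorine required for 1.5 ppm HOCl: 1.5 / 0.5573 = 2.691 ppm.
(a) FC to add: 2.691 − 0.2 = 2.491 mg/L as Cl₂.
(a) Cl₂ equivalent: 2.491 mg/L × 524,000 L = 1306 g.
(a) Product at 61.5% available Cl: 1306 / 0.615 = 2123 g.

(b) Volume: 1630 m³ = 1,630,000 L.
(b) After draining 41% and refilling: 142 × 0.59 + 7 × 0.41 = 86.65 ppm.
(b) Deficit to target: 95 − 86.65 = 8.35 mg/L.
(b) As CaCO₃: 8.35 mg/L × 1,630,000 L = 13,610 g; ÷ 50 g/eq ÷ 1 = 272.2 mol NaHCO₃.
(b) Mass: 272.2 × 84 = 22,870 g.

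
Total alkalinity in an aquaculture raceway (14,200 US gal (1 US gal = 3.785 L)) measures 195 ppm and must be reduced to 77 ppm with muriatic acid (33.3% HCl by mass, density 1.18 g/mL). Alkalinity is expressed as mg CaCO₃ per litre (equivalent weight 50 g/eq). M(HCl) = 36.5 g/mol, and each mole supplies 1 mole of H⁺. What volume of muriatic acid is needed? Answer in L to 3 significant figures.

Volume: 14,200 US gal × 3.785 L/gal = 53,747 L.
Alkalinity to neutralize: (195 − 77) = 118 mg/L as CaCO₃ × 53,747 L = 6342 g as CaCO₃.
Equivalents of H⁺ required: 6342 ÷ 50 g/eq = 126.8 eq = 126.8 mol HCl.
Mass of HCl: 126.8 × 36.5 = 4630 g.
Mass of 33.3% solution: 4630 / 0.333 = 13,900 g.
Volume: 13,900 g ÷ 1.18 g/mL = 11,780 mL.

11.8 L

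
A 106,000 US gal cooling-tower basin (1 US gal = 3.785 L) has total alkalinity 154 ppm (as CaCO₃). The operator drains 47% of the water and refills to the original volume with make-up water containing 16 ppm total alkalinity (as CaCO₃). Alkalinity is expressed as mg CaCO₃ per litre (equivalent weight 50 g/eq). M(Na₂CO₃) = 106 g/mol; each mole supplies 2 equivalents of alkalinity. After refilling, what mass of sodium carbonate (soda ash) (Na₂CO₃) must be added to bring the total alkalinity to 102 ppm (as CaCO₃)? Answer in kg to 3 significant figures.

5.47 kg

Volume: 106,000 US gal × 3.785 L/gal = 401,210 L.
After draining 47% and refilling: 154 × 0.53 + 16 × 0.47 = 89.14 ppm.
Deficit to target: 102 − 89.14 = 12.86 mg/L.
As CaCO₃: 12.86 mg/L × 401,210 L = 5160 g; ÷ 50 g/eq ÷ 2 = 51.6 mol Na₂CO₃.
Mass: 51.6 × 106 = 5469 g.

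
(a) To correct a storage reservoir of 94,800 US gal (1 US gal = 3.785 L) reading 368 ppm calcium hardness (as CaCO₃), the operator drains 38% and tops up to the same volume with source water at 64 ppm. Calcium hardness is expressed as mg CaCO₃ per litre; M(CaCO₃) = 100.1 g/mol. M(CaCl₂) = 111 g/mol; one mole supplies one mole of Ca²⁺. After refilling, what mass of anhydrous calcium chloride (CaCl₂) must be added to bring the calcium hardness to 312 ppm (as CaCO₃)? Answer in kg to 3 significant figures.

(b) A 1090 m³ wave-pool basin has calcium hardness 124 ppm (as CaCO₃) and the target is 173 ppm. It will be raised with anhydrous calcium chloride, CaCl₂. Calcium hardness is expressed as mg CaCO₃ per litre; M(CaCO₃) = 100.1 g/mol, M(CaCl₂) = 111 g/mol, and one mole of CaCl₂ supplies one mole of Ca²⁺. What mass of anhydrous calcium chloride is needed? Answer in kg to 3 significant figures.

(a) Volume: 94,800 US gal × 3.785 L/gal = 358,818 L.
(a) After draining 38% and refilling: 368 × 0.62 + 64 × 0.38 = 252.48 ppm.
(a) Deficit to target: 312 − 252.48 = 59.52 mg/L.
(a) As CaCO₃: 59.52 mg/L × 358,818 L = 21,360 g; ÷ 100.1 = 213.4 mol Ca²⁺.
(a) Mass: 213.4 × 111 = 23,680 g.

(b) Volume: 1090 m³ = 1,090,000 L.
(b) Hardness to add: (173 − 124) = 49 mg/L as CaCO₃ × 1,090,000 L = 53,410 g as CaCO₃.
(b) Moles of Ca²⁺ (1 mol Ca²⁺ ≡ 1 mol CaCO₃): 53,410 / 100.1 g/mol = 533.6 mol.
(b) Mass of CaCl₂: 533.6 × 111 = 59,230 g.

(a) 23.7 kg; (b) 59.2 kg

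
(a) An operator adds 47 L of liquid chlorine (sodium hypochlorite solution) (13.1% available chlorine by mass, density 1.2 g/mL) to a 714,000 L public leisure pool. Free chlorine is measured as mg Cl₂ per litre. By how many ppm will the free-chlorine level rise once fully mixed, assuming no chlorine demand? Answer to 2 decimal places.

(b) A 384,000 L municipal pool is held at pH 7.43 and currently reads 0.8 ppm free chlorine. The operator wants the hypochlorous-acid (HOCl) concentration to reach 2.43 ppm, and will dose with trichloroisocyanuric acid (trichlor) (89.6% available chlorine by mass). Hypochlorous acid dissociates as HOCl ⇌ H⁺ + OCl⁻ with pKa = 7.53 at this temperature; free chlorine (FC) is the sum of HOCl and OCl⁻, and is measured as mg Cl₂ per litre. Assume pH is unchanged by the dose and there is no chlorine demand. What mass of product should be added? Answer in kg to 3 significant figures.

(a) 10.35 ppm; (b) 1.53 kg

(a) Mass of solution: 47 L × 1000 mL/L × 1.2 g/mL = 56,400 g.
(a) Available chlorine delivered: 56,400 g × 0.131 = 7388 g as Cl₂.
(a) Concentration rise: 7388 g / 714,000 L = 10.35 mg/L = 10.35 ppm.

(b) [OCl⁻]/[HOCl] = 10^(pH − pKa) = 10^(7.43 − 7.53) = 0.7943; fraction as HOCl = 1/(1 + 0.7943) = 0.5573.
(b) Free chlorine required for 2.43 ppm HOCl: 2.43 / 0.5573 = 4.36 ppm.
(b) FC to add: 4.36 − 0.8 = 3.56 mg/L as Cl₂.
(b) Cl₂ equivalent: 3.56 mg/L × 384,000 L = 1367 g.
(b) Product at 89.6% available Cl: 1367 / 0.896 = 1526 g.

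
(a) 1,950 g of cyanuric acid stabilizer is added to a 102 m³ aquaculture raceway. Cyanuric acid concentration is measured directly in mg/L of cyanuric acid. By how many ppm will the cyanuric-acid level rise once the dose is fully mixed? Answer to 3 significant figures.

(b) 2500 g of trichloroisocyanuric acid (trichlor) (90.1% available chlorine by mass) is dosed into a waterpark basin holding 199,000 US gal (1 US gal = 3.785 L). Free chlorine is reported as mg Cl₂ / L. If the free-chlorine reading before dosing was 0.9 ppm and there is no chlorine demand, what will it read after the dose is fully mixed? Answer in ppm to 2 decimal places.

(a) Volume: 102 m³ = 102,000 L.
(a) Rise: 1,950 g / 102,000 L × 1000 = 19.12 mg/L.

(b) Volume: 199,000 US gal × 3.785 L/gal = 753,215 L.
(b) Available chlorine delivered: 2500 g × 0.901 = 2252 g as Cl₂.
(b) Concentration rise: 2252 g / 753,215 L = 2.991 mg/L = 2.99 ppm.
(b) Final FC: 0.9 + 2.99 = 3.89 ppm.

(a) 19.1 ppm; (b) 3.89 ppm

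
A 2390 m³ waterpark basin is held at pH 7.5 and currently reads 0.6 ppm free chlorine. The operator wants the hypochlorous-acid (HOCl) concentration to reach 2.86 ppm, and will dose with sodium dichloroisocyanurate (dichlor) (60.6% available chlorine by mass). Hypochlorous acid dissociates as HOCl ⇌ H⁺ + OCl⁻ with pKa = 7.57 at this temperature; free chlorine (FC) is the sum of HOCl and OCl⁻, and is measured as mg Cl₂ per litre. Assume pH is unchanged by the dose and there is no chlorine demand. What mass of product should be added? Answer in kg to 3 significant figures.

18.5 kg

Volume: 2390 m³ = 2,390,000 L.
[OCl⁻]/[HOCl] = 10^(pH − pKa) = 10^(7.5 − 7.57) = 0.8511; fraction as HOCl = 1/(1 + 0.8511) = 0.5402.
Free chlorine required for 2.86 ppm HOCl: 2.86 / 0.5402 = 5.294 ppm.
FC to add: 5.294 − 0.6 = 4.694 mg/L as Cl₂.
Cl₂ equivalent: 4.694 mg/L × 2,390,000 L = 11,220 g.
Product at 60.6% available Cl: 11,220 / 0.606 = 18,510 g.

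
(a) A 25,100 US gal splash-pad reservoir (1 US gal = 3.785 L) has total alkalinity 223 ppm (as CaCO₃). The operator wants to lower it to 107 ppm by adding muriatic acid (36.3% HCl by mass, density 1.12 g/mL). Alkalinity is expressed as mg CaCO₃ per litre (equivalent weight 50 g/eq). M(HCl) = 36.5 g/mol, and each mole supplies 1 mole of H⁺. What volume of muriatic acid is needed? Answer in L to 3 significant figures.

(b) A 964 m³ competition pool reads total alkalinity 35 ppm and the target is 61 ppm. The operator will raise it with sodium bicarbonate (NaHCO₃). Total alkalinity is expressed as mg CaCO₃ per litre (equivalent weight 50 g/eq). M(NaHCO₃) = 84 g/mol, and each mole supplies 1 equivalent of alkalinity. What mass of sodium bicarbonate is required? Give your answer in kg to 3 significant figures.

(a) Volume: 25,100 US gal × 3.785 L/gal = 95,004 L.
(a) Alkalinity to neutralize: (223 − 107) = 116 mg/L as CaCO₃ × 95,004 L = 11,020 g as CaCO₃.
(a) Equivalents of H⁺ required: 11,020 ÷ 50 g/eq = 220.4 eq = 220.4 mol HCl.
(a) Mass of HCl: 220.4 × 36.5 = 8045 g.
(a) Mass of 36.3% solution: 8045 / 0.363 = 22,160 g.
(a) Volume: 22,160 g ÷ 1.12 g/mL = 19,790 mL.

(b) Volume: 964 m³ = 964,000 L.
(b) Alkalinity to add: (61 − 35) = 26 mg/L as CaCO₃ × 964,000 L = 25,060 g as CaCO₃.
(b) Equivalents: 25,060 g ÷ 50 g/eq = 501.3 eq.
(b) NaHCO₃ supplies 1 eq per mole → 501.3 mol.
(b) Mass: 501.3 mol × 84 g/mol = 42,110 g.

(a) 19.8 L; (b) 42.1 kg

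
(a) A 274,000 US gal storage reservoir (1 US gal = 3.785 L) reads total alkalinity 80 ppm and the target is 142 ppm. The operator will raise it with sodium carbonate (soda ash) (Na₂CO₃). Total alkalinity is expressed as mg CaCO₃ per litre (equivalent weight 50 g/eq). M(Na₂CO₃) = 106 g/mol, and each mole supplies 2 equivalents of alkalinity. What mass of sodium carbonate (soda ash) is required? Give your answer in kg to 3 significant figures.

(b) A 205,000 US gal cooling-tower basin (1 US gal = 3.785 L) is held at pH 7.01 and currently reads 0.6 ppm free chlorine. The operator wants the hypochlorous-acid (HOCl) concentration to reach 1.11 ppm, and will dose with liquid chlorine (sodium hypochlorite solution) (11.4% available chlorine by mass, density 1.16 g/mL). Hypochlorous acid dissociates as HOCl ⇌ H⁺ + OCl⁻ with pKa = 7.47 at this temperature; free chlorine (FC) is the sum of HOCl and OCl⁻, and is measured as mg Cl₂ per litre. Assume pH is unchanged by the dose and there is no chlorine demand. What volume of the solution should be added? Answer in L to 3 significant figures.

(a) Volume: 274,000 US gal × 3.785 L/gal = 1,037,090 L.
(a) Alkalinity to add: (142 − 80) = 62 mg/L as CaCO₃ × 1,037,090 L = 64,300 g as CaCO₃.
(a) Equivalents: 64,300 g ÷ 50 g/eq = 1286 eq.
(a) Each mole of Na₂CO₃ supplies 2 eq, so 1286 / 2 = 643 mol.
(a) Mass: 643 mol × 106 g/mol = 68,160 g.

(b) Volume: 205,000 US gal × 3.785 L/gal = 775,925 L.
(b) [OCl⁻]/[HOCl] = 10^(pH − pKa) = 10^(7.01 − 7.47) = 0.3467; fraction as HOCl = 1/(1 + 0.3467) = 0.7425.
(b) Free chlorine required for 1.11 ppm HOCl: 1.11 / 0.7425 = 1.495 ppm.
(b) FC to add: 1.495 − 0.6 = 0.8949 mg/L as Cl₂.
(b) Cl₂ equivalent: 0.8949 mg/L × 775,925 L = 694.4 g.
(b) Product at 11.4% available Cl: 694.4 / 0.114 = 6091 g.
(b) Volume: 6091 g ÷ 1.16 g/mL = 5251 mL.

(a) 68.2 kg; (b) 5.25 L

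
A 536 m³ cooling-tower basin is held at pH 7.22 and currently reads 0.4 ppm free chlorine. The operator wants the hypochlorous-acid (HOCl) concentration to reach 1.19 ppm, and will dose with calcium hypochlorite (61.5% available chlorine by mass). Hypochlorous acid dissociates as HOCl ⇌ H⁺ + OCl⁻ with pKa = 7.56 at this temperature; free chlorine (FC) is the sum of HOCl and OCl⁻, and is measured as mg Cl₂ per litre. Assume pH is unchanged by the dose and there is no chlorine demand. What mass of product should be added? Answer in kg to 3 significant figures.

1.16 kg

Volume: 536 m³ = 536,000 L.
[OCl⁻]/[HOCl] = 10^(pH − pKa) = 10^(7.22 − 7.56) = 0.4571; fraction as HOCl = 1/(1 + 0.4571) = 0.6863.
Free chlorine required for 1.19 ppm HOCl: 1.19 / 0.6863 = 1.734 ppm.
FC to add: 1.734 − 0.4 = 1.334 mg/L as Cl₂.
Cl₂ equivalent: 1.334 mg/L × 536,000 L = 715 g.
Product at 61.5% available Cl: 715 / 0.615 = 1163 g.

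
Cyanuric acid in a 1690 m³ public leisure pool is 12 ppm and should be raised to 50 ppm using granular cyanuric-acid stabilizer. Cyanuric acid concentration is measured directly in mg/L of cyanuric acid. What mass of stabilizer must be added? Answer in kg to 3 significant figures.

Volume: 1690 m³ = 1,690,000 L.
CYA to add: (50 − 12) = 38 mg/L × 1,690,000 L = 64,220 g cyanuric acid.

64.2 kg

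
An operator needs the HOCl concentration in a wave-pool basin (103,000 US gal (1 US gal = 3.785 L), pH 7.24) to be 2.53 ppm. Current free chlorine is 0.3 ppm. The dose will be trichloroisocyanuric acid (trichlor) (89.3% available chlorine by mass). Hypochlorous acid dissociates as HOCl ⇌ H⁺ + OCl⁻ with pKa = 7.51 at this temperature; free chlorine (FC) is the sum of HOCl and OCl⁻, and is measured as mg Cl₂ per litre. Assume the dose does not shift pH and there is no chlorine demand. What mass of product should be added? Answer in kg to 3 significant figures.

1.57 kg

Volume: 103,000 US gal × 3.785 L/gal = 389,855 L.
[OCl⁻]/[HOCl] = 10^(pH − pKa) = 10^(7.24 − 7.51) = 0.537; fraction as HOCl = 1/(1 + 0.537) = 0.6506.
Free chlorine required for 2.53 ppm HOCl: 2.53 / 0.6506 = 3.889 ppm.
FC to add: 3.889 − 0.3 = 3.589 mg/L as Cl₂.
Cl₂ equivalent: 3.589 mg/L × 389,855 L = 1399 g.
Product at 89.3% available Cl: 1399 / 0.893 = 1567 g.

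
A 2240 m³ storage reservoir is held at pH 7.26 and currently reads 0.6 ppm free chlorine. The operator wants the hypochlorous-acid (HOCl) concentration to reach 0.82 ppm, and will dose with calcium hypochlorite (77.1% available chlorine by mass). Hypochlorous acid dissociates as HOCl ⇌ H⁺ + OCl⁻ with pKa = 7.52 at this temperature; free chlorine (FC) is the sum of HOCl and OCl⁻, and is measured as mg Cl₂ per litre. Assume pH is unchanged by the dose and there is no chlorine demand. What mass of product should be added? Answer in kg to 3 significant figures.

1.95 kg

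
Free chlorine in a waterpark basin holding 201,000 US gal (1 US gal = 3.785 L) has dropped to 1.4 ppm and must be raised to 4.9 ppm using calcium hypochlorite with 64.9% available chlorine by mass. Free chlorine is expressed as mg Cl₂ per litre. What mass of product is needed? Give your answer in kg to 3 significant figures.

4.10 kg

Volume: 201,000 US gal × 3.785 L/gal = 760,785 L.
Chlorine deficit: 4.9 − 1.4 = 3.5 ppm = 3.5 mg/L as Cl₂.
Cl₂ equivalent needed: 3.5 mg/L × 760,785 L = 2,663,000 mg = 2663 g.
Product at 64.9% available chlorine: 2663 / 0.649 = 4103 g.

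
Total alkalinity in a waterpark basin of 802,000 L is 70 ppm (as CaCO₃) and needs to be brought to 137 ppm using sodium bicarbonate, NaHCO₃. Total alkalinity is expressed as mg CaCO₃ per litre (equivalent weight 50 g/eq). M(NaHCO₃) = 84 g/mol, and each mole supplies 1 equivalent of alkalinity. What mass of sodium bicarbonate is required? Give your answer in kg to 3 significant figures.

90.3 kg

Alkalinity to add: (137 − 70) = 67 mg/L as CaCO₃ × 802,000 L = 53,730 g as CaCO₃.
Equivalents: 53,730 g ÷ 50 g/eq = 1075 eq.
NaHCO₃ supplies 1 eq per mole → 1075 mol.
Mass: 1075 mol × 84 g/mol = 90,270 g.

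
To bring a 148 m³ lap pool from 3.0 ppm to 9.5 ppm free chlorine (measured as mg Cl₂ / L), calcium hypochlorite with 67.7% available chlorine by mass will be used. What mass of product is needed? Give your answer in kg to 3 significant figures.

Volume: 148 m³ = 148,000 L.
Chlorine deficit: 9.5 − 3.0 = 6.5 ppm = 6.5 mg/L as Cl₂.
Cl₂ equivalent needed: 6.5 mg/L × 148,000 L = 962,000 mg = 962 g.
Product at 67.7% available chlorine: 962 / 0.677 = 1421 g.

1.42 kg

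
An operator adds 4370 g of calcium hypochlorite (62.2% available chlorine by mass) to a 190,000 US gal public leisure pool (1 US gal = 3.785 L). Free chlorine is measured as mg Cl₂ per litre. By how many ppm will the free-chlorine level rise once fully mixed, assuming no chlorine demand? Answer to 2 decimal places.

Volume: 190,000 US gal × 3.785 L/gal = 719,150 L.
Available chlorine delivered: 4370 g × 0.622 = 2718 g as Cl₂.
Concentration rise: 2718 g / 719,150 L = 3.78 mg/L = 3.78 ppm.

3.78 ppm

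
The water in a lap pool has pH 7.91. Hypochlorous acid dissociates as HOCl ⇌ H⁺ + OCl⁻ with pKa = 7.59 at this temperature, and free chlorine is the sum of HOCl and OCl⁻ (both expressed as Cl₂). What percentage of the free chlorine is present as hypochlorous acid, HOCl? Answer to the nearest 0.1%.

32.4%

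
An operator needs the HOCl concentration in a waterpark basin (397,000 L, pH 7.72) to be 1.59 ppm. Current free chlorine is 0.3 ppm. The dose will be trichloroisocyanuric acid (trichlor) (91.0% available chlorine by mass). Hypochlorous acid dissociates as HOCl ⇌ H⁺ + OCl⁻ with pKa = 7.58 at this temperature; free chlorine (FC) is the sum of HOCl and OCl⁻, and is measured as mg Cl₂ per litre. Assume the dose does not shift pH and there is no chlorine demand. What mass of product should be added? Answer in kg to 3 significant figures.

1.52 kg

[OCl⁻]/[HOCl] = 10^(pH − pKa) = 10^(7.72 − 7.58) = 1.38; fraction as HOCl = 1/(1 + 1.38) = 0.4201.
Free chlorine required for 1.59 ppm HOCl: 1.59 / 0.4201 = 3.785 ppm.
FC to add: 3.785 − 0.3 = 3.485 mg/L as Cl₂.
Cl₂ equivalent: 3.485 mg/L × 397,000 L = 1383 g.
Product at 91.0% available Cl: 1383 / 0.91 = 1520 g.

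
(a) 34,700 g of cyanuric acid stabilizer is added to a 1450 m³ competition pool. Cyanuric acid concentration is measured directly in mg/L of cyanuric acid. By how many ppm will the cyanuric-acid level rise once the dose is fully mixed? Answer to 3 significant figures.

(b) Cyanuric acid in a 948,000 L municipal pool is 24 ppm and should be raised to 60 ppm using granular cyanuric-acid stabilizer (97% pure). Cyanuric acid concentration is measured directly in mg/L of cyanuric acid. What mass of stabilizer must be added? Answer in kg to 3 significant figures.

(a) 23.9 ppm; (b) 35.2 kg

(a) Volume: 1450 m³ = 1,450,000 L.
(a) Rise: 34,700 g / 1,450,000 L × 1000 = 23.93 mg/L.

(b) CYA to add: (60 − 24) = 36 mg/L × 948,000 L = 34,130 g cyanuric acid.
(b) At 97% purity: 34,130 / 0.97 = 35,180 g product.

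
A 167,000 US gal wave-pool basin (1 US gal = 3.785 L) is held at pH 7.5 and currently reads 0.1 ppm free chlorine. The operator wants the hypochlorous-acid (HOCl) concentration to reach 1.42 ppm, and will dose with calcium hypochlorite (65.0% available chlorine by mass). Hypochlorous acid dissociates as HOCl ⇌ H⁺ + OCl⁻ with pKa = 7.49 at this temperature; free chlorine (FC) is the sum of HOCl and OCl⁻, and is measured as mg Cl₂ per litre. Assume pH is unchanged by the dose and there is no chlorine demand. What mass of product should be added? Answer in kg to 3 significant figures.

2.70 kg

Volume: 167,000 US gal × 3.785 L/gal = 632,095 L.
[OCl⁻]/[HOCl] = 10^(pH − pKa) = 10^(7.5 − 7.49) = 1.023; fraction as HOCl = 1/(1 + 1.023) = 0.4942.
Free chlorine required for 1.42 ppm HOCl: 1.42 / 0.4942 = 2.873 ppm.
FC to add: 2.873 − 0.1 = 2.773 mg/L as Cl₂.
Cl₂ equivalent: 2.773 mg/L × 632,095 L = 1753 g.
Product at 65.0% available Cl: 1753 / 0.65 = 2697 g.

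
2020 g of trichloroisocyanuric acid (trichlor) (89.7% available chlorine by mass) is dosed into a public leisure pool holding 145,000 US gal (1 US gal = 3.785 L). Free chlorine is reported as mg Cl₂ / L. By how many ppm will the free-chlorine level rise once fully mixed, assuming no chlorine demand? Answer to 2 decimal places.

3.30 ppm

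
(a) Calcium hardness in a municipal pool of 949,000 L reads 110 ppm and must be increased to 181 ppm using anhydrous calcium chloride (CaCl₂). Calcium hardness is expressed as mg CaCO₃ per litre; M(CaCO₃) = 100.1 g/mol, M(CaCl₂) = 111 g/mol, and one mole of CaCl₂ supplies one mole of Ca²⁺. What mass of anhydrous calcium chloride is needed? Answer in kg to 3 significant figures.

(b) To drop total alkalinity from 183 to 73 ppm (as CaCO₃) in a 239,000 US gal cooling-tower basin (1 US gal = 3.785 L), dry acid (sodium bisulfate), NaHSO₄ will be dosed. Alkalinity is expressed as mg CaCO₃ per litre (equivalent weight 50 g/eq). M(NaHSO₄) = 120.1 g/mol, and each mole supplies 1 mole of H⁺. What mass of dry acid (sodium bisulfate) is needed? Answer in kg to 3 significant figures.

(a) Hardness to add: (181 − 110) = 71 mg/L as CaCO₃ × 949,000 L = 67,380 g as CaCO₃.
(a) Moles of Ca²⁺ (1 mol Ca²⁺ ≡ 1 mol CaCO₃): 67,380 / 100.1 g/mol = 673.1 mol.
(a) Mass of CaCl₂: 673.1 × 111 = 74,720 g.

(b) Volume: 239,000 US gal × 3.785 L/gal = 904,615 L.
(b) Alkalinity to neutralize: (183 − 73) = 110 mg/L as CaCO₃ × 904,615 L = 99,510 g as CaCO₃.
(b) Equivalents of H⁺ required: 99,510 ÷ 50 g/eq = 1990 eq = 1990 mol NaHSO₄.
(b) Mass of NaHSO₄: 1990 × 120.1 = 239,000 g.

(a) 74.7 kg; (b) 239 kg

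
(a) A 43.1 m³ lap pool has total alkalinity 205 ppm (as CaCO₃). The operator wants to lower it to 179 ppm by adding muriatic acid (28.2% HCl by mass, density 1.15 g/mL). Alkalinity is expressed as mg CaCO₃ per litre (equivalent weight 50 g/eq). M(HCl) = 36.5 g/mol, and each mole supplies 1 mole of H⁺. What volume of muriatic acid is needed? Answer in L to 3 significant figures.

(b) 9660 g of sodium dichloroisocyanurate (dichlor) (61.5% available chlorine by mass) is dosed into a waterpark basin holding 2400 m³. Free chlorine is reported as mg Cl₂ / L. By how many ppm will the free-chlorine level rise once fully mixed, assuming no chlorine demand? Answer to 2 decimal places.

(a) Volume: 43.1 m³ = 43,100 L.
(a) Alkalinity to neutralize: (205 − 179) = 26 mg/L as CaCO₃ × 43,100 L = 1121 g as CaCO₃.
(a) Equivalents of H⁺ required: 1121 ÷ 50 g/eq = 22.41 eq = 22.41 mol HCl.
(a) Mass of HCl: 22.41 × 36.5 = 818 g.
(a) Mass of 28.2% solution: 818 / 0.282 = 2901 g.
(a) Volume: 2901 g ÷ 1.15 g/mL = 2522 mL.

(b) Volume: 2400 m³ = 2,400,000 L.
(b) Available chlorine delivered: 9660 g × 0.615 = 5941 g as Cl₂.
(b) Concentration rise: 5941 g / 2,400,000 L = 2.475 mg/L = 2.48 ppm.

(a) 2.52 L; (b) 2.48 ppm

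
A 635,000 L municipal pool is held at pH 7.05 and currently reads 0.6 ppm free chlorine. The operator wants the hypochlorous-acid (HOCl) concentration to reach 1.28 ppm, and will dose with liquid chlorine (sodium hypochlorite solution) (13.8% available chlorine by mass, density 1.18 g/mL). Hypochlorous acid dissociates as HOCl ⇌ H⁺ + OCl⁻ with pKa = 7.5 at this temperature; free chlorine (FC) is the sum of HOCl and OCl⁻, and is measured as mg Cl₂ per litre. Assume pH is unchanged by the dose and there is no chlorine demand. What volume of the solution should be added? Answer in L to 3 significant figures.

[OCl⁻]/[HOCl] = 10^(pH − pKa) = 10^(7.05 − 7.5) = 0.3548; fraction as HOCl = 1/(1 + 0.3548) = 0.7381.
Free chlorine required for 1.28 ppm HOCl: 1.28 / 0.7381 = 1.734 ppm.
FC to add: 1.734 − 0.6 = 1.134 mg/L as Cl₂.
Cl₂ equivalent: 1.134 mg/L × 635,000 L = 720.2 g.
Product at 13.8% available Cl: 720.2 / 0.138 = 5219 g.
Volume: 5219 g ÷ 1.18 g/mL = 4423 mL.

4.42 L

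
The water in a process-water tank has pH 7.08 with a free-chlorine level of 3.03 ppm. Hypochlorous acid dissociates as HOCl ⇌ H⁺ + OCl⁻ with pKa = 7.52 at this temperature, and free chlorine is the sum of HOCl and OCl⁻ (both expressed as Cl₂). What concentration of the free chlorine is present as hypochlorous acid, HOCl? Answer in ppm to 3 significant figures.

[OCl⁻]/[HOCl] = 10^(pH − pKa) = 10^(7.08 − 7.52) = 10^-0.44 = 0.3631.
Fraction as HOCl = 1 / (1 + 0.3631) = 0.7336.
HOCl = 0.7336 × 3.03 ppm = 2.223 ppm.

2.22 ppm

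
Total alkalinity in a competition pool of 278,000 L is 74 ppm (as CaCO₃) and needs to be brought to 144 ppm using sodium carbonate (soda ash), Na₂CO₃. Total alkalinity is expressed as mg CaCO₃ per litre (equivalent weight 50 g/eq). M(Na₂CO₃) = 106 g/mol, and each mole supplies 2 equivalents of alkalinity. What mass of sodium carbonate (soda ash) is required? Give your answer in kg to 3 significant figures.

20.6 kg

Alkalinity to add: (144 − 74) = 70 mg/L as CaCO₃ × 278,000 L = 19,460 g as CaCO₃.
Equivalents: 19,460 g ÷ 50 g/eq = 389.2 eq.
Each mole of Na₂CO₃ supplies 2 eq, so 389.2 / 2 = 194.6 mol.
Mass: 194.6 mol × 106 g/mol = 20,630 g.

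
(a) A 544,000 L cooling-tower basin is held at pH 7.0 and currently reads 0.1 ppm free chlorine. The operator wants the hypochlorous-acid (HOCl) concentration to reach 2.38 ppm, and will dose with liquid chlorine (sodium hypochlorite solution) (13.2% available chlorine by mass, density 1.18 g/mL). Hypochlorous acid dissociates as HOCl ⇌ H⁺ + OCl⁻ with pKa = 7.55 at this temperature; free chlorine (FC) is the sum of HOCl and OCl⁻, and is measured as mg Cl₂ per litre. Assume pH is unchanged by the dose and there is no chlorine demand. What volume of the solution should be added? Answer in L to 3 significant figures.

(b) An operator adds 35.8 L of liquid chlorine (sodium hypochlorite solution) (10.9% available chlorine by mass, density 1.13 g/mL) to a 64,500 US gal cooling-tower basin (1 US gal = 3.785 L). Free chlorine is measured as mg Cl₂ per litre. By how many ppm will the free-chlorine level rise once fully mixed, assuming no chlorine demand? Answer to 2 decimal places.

(a) [OCl⁻]/[HOCl] = 10^(pH − pKa) = 10^(7.0 − 7.55) = 0.2818; fraction as HOCl = 1/(1 + 0.2818) = 0.7801.
(a) Free chlorine required for 2.38 ppm HOCl: 2.38 / 0.7801 = 3.051 ppm.
(a) FC to add: 3.051 − 0.1 = 2.951 mg/L as Cl₂.
(a) Cl₂ equivalent: 2.951 mg/L × 544,000 L = 1605 g.
(a) Product at 13.2% available Cl: 1605 / 0.132 = 12,160 g.
(a) Volume: 12,160 g ÷ 1.18 g/mL = 10,310 mL.

(b) Volume: 64,500 US gal × 3.785 L/gal = 244,132 L.
(b) Mass of solution: 35.8 L × 1000 mL/L × 1.13 g/mL = 40,450 g.
(b) Available chlorine delivered: 40,450 g × 0.109 = 4409 g as Cl₂.
(b) Concentration rise: 4409 g / 244,132 L = 18.06 mg/L = 18.06 ppm.

(a) 10.3 L; (b) 18.06 ppm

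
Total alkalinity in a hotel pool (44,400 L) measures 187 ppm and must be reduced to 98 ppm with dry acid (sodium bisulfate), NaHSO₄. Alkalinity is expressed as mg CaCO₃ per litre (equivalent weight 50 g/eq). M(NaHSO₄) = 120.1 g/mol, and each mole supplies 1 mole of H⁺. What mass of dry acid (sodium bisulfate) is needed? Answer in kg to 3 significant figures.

9.49 kg

Alkalinity to neutralize: (187 − 98) = 89 mg/L as CaCO₃ × 44,400 L = 3952 g as CaCO₃.
Equivalents of H⁺ required: 3952 ÷ 50 g/eq = 79.03 eq = 79.03 mol NaHSO₄.
Mass of NaHSO₄: 79.03 × 120.1 = 9492 g.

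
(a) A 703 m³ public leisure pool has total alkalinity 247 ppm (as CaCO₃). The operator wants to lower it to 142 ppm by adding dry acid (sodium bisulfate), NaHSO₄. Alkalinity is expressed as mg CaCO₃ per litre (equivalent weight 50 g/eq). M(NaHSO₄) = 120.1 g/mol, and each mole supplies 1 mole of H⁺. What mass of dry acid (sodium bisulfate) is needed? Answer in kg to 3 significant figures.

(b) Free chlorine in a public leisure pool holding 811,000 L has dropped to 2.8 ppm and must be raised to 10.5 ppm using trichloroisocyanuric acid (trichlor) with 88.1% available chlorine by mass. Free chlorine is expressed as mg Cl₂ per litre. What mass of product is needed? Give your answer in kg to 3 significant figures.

(a) 177 kg; (b) 7.09 kg

(a) Volume: 703 m³ = 703,000 L.
(a) Alkalinity to neutralize: (247 − 142) = 105 mg/L as CaCO₃ × 703,000 L = 73,820 g as CaCO₃.
(a) Equivalents of H⁺ required: 73,820 ÷ 50 g/eq = 1476 eq = 1476 mol NaHSO₄.
(a) Mass of NaHSO₄: 1476 × 120.1 = 177,300 g.

(b) Chlorine deficit: 10.5 − 2.8 = 7.7 ppm = 7.7 mg/L as Cl₂.
(b) Cl₂ equivalent needed: 7.7 mg/L × 811,000 L = 6,245,000 mg = 6245 g.
(b) Product at 88.1% available chlorine: 6245 / 0.881 = 7088 g.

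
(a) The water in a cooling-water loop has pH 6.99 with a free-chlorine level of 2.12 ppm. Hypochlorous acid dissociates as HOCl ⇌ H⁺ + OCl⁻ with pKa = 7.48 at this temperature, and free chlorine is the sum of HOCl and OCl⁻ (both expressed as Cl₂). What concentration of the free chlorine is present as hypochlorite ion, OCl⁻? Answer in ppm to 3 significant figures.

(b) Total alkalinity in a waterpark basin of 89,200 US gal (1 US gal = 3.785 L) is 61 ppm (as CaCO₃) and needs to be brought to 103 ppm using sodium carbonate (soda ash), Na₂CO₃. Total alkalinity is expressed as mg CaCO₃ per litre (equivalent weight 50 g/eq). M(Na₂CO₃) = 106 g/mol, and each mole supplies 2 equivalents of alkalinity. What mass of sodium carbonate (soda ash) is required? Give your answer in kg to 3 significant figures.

(a) [OCl⁻]/[HOCl] = 10^(pH − pKa) = 10^(6.99 − 7.48) = 10^-0.49 = 0.3236.
(a) Fraction as HOCl = 1 / (1 + 0.3236) = 0.7555.
(a) OCl⁻ = (1 − 0.7555) × 2.12 ppm = 0.5183 ppm.

(b) Volume: 89,200 US gal × 3.785 L/gal = 337,622 L.
(b) Alkalinity to add: (103 − 61) = 42 mg/L as CaCO₃ × 337,622 L = 14,180 g as CaCO₃.
(b) Equivalents: 14,180 g ÷ 50 g/eq = 283.6 eq.
(b) Each mole of Na₂CO₃ supplies 2 eq, so 283.6 / 2 = 141.8 mol.
(b) Mass: 141.8 mol × 106 g/mol = 15,030 g.

(a) 0.518 ppm; (b) 15.0 kg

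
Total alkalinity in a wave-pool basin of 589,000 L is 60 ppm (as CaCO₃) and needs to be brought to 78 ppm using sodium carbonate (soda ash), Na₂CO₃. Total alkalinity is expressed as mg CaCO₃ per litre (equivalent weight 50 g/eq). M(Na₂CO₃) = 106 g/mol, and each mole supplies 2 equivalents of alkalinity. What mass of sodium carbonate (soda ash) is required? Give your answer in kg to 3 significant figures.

Alkalinity to add: (78 − 60) = 18 mg/L as CaCO₃ × 589,000 L = 10,600 g as CaCO₃.
Equivalents: 10,600 g ÷ 50 g/eq = 212 eq.
Each mole of Na₂CO₃ supplies 2 eq, so 212 / 2 = 106 mol.
Mass: 106 mol × 106 g/mol = 11,240 g.

11.2 kg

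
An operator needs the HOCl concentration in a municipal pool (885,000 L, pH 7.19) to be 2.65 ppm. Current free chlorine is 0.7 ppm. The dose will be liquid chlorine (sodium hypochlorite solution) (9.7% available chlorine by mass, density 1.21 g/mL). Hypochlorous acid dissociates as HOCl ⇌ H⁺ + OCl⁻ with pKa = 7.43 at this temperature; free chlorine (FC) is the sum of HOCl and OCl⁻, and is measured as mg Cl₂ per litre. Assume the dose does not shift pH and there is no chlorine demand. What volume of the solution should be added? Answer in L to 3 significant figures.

26.2 L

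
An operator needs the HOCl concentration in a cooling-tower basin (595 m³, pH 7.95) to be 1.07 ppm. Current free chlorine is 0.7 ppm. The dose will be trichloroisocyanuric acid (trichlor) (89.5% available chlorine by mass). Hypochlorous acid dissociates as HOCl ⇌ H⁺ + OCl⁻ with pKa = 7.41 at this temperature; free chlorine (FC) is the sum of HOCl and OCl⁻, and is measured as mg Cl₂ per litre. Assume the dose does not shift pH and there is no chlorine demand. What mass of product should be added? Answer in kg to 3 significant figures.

2.71 kg

Volume: 595 m³ = 595,000 L.
[OCl⁻]/[HOCl] = 10^(pH − pKa) = 10^(7.95 − 7.41) = 3.467; fraction as HOCl = 1/(1 + 3.467) = 0.2238.
Free chlorine required for 1.07 ppm HOCl: 1.07 / 0.2238 = 4.78 ppm.
FC to add: 4.78 − 0.7 = 4.08 mg/L as Cl₂.
Cl₂ equivalent: 4.08 mg/L × 595,000 L = 2428 g.
Product at 89.5% available Cl: 2428 / 0.895 = 2712 g.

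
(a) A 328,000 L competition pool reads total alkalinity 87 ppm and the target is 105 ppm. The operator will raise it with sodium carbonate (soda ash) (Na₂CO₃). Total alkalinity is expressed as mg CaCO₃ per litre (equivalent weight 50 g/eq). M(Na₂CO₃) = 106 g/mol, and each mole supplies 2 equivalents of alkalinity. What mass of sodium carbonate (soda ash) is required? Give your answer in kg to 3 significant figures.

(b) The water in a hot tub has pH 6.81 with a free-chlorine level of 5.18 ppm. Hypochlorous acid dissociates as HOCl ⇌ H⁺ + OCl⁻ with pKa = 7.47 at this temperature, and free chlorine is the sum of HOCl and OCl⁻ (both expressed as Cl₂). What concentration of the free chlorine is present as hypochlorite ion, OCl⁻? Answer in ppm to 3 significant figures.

(a) 6.26 kg; (b) 0.930 ppm

(a) Alkalinity to add: (105 − 87) = 18 mg/L as CaCO₃ × 328,000 L = 5904 g as CaCO₃.
(a) Equivalents: 5904 g ÷ 50 g/eq = 118.1 eq.
(a) Each mole of Na₂CO₃ supplies 2 eq, so 118.1 / 2 = 59.04 mol.
(a) Mass: 59.04 mol × 106 g/mol = 6258 g.

(b) [OCl⁻]/[HOCl] = 10^(pH − pKa) = 10^(6.81 − 7.47) = 10^-0.66 = 0.2188.
(b) Fraction as HOCl = 1 / (1 + 0.2188) = 0.8205.
(b) OCl⁻ = (1 − 0.8205) × 5.18 ppm = 0.9298 ppm.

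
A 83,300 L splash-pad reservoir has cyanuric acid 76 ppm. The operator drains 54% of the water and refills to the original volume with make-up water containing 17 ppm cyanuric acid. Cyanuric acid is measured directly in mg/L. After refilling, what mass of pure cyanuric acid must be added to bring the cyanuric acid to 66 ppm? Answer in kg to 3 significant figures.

1.82 kg

After draining 54% and refilling: 76 × 0.46 + 17 × 0.54 = 44.14 ppm.
Deficit to target: 66 − 44.14 = 21.86 mg/L.
Mass: 21.86 mg/L × 83,300 L = 1821 g cyanuric acid.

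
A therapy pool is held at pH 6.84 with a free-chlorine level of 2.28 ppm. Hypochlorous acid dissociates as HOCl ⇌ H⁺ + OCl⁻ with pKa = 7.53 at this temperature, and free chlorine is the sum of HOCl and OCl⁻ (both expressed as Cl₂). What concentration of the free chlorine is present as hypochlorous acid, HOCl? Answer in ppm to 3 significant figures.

[OCl⁻]/[HOCl] = 10^(pH − pKa) = 10^(6.84 − 7.53) = 10^-0.69 = 0.2042.
Fraction as HOCl = 1 / (1 + 0.2042) = 0.8304.
HOCl = 0.8304 × 2.28 ppm = 1.893 ppm.

1.89 ppm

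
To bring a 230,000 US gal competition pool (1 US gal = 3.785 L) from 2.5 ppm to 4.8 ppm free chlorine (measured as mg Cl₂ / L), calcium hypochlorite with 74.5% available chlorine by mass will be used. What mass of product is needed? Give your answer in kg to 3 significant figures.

Volume: 230,000 US gal × 3.785 L/gal = 870,550 L.
Chlorine deficit: 4.8 − 2.5 = 2.3 ppm = 2.3 mg/L as Cl₂.
Cl₂ equivalent needed: 2.3 mg/L × 870,550 L = 2,002,000 mg = 2002 g.
Product at 74.5% available chlorine: 2002 / 0.745 = 2688 g.

2.69 kg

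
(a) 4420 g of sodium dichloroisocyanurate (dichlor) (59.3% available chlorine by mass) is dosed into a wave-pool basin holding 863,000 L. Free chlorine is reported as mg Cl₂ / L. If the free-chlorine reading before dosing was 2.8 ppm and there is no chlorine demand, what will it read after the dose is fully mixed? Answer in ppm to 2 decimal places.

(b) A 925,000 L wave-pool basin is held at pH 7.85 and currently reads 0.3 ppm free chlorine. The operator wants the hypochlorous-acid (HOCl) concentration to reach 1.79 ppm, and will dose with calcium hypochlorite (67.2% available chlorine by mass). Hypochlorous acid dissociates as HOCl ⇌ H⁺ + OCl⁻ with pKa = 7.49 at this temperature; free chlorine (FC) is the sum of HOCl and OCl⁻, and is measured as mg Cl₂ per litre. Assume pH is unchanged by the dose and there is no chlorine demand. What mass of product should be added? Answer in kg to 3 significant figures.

(a) Available chlorine delivered: 4420 g × 0.593 = 2621 g as Cl₂.
(a) Concentration rise: 2621 g / 863,000 L = 3.037 mg/L = 3.04 ppm.
(a) Final FC: 2.8 + 3.04 = 5.84 ppm.

(b) [OCl⁻]/[HOCl] = 10^(pH − pKa) = 10^(7.85 − 7.49) = 2.291; fraction as HOCl = 1/(1 + 2.291) = 0.3039.
(b) Free chlorine required for 1.79 ppm HOCl: 1.79 / 0.3039 = 5.891 ppm.
(b) FC to add: 5.891 − 0.3 = 5.591 mg/L as Cl₂.
(b) Cl₂ equivalent: 5.591 mg/L × 925,000 L = 5171 g.
(b) Product at 67.2% available Cl: 5171 / 0.672 = 7695 g.

(a) 5.84 ppm; (b) 7.70 kg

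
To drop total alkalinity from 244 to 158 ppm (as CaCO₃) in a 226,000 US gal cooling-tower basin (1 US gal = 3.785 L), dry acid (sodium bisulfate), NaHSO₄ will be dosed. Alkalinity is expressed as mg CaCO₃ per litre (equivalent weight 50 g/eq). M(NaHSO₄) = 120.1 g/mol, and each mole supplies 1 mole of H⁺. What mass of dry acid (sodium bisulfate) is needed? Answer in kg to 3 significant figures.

Volume: 226,000 US gal × 3.785 L/gal = 855,410 L.
Alkalinity to neutralize: (244 − 158) = 86 mg/L as CaCO₃ × 855,410 L = 73,570 g as CaCO₃.
Equivalents of H⁺ required: 73,570 ÷ 50 g/eq = 1471 eq = 1471 mol NaHSO₄.
Mass of NaHSO₄: 1471 × 120.1 = 176,700 g.

177 kg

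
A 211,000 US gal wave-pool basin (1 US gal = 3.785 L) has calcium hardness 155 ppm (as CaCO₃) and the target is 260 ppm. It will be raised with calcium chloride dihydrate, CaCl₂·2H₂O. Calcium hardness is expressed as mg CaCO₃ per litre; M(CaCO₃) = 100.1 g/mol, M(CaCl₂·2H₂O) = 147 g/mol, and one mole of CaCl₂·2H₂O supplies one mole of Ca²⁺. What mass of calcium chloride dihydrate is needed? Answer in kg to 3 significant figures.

123 kg

Volume: 211,000 US gal × 3.785 L/gal = 798,635 L.
Hardness to add: (260 − 155) = 105 mg/L as CaCO₃ × 798,635 L = 83,860 g as CaCO₃.
Moles of Ca²⁺ (1 mol Ca²⁺ ≡ 1 mol CaCO₃): 83,860 / 100.1 g/mol = 837.7 mol.
Mass of CaCl₂·2H₂O: 837.7 × 147 = 123,100 g.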